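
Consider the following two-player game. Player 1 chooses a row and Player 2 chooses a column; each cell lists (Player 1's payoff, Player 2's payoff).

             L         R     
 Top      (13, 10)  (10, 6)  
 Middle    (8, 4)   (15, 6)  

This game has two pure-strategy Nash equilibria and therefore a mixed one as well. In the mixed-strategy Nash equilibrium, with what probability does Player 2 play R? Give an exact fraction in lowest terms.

Player 2's mix q on L must make Player 1 indifferent between Top and Middle.
Player 1's payoff from Top: 13q + 10(1−q). From Middle: 8q + 15(1−q).
Set equal: 5q = 5(1−q) → q = 5/10 = 1/2.
Probability on R is 1 − 1/2 = 1/2.

1/2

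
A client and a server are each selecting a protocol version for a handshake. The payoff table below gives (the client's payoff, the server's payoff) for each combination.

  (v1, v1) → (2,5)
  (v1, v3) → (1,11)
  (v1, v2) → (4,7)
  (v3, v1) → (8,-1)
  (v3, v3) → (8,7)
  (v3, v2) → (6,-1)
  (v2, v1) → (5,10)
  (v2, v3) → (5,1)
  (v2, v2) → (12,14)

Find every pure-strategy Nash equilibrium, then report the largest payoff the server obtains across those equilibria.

Both v3 is a pure NE (the client: 8 ≥ 5; the server: 7 ≥ -1). The server gets 7.
Both v2 is a pure NE (the client: 12 ≥ 6; the server: 14 ≥ 10). The server gets 14.
Every other cell has a profitable deviation for at least one player. Highest of {7, 14} is 14.

14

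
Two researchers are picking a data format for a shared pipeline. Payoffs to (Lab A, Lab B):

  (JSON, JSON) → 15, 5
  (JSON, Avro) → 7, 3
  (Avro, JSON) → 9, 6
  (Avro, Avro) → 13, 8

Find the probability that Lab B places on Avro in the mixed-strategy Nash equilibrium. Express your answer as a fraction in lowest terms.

1/2

Lab B's mix q on JSON must make Lab A indifferent between JSON and Avro.
Lab A's payoff from JSON: 15q + 7(1−q). From Avro: 9q + 13(1−q).
Set equal: 6q = 6(1−q) → q = 6/12 = 1/2.
Probability on Avro is 1 − 1/2 = 1/2.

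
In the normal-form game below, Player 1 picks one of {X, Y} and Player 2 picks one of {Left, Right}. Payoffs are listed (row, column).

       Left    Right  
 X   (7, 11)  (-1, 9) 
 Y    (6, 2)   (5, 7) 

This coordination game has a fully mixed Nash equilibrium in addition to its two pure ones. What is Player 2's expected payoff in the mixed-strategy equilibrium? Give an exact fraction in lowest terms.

59/7

Player 1 mixes with probability p on X, chosen so Player 2 is indifferent: 11p + 2(1−p) = 9p + 7(1−p) gives p = 5/7.
Player 2's expected payoff is 11·5/7 + 2·2/7 = 59/7.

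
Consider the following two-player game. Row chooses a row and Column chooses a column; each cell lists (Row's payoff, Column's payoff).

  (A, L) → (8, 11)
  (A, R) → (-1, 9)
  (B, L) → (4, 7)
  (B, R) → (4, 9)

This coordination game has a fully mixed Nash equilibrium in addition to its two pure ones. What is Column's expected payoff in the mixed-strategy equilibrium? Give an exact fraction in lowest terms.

9

Row mixes with probability p on A, chosen so Column is indifferent: 11p + 7(1−p) = 9p + 9(1−p) gives p = 1/2.
Column's expected payoff is 11·1/2 + 7·1/2 = 9.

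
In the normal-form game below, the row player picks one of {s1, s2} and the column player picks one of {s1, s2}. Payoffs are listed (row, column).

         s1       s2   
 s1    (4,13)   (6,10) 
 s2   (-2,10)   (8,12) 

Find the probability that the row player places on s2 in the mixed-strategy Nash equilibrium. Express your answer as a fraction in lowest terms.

The row player's mix p on s1 must make the column player indifferent between s1 and s2.
The column player's payoff from s1: 13p + 10(1−p). From s2: 10p + 12(1−p).
Set equal: 3p = 2(1−p) → p = 2/5.
Probability on s2 is 1 − 2/5 = 3/5.

3/5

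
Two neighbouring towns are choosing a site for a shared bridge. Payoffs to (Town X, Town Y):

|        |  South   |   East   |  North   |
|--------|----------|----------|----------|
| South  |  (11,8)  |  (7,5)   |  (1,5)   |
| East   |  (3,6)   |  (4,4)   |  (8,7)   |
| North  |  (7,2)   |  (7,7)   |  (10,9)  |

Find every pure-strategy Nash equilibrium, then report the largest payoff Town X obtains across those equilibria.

11

Both South is a pure NE (Town X: 11 ≥ 7; Town Y: 8 ≥ 5). Town X gets 11.
Both North is a pure NE (Town X: 10 ≥ 8; Town Y: 9 ≥ 7). Town X gets 10.
Every other cell has a profitable deviation for at least one player. Highest of {11, 10} is 11.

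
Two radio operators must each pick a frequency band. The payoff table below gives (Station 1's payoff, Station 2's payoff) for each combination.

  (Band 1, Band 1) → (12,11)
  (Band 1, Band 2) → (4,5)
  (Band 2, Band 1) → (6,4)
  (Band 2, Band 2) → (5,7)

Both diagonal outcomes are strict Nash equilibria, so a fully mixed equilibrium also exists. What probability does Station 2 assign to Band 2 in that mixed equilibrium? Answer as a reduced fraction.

Station 2's mix q on Band 1 must make Station 1 indifferent between Band 1 and Band 2.
Station 1's payoff from Band 1: 12q + 4(1−q). From Band 2: 6q + 5(1−q).
Set equal: 6q = 1(1−q) → q = 1/7.
Probability on Band 2 is 1 − 1/7 = 6/7.

6/7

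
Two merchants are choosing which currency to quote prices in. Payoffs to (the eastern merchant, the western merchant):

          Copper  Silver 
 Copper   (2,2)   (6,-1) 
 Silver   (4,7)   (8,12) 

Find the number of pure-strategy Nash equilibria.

Both Silver: the eastern merchant gets 8 (best alternative 6); the western merchant gets 12 (best alternative 7). Neither deviates — NE.
Both Copper is not a NE: the eastern merchant would switch to Silver (4 > 2).
No other cell survives both best-response checks, so there is 1 pure NE.

1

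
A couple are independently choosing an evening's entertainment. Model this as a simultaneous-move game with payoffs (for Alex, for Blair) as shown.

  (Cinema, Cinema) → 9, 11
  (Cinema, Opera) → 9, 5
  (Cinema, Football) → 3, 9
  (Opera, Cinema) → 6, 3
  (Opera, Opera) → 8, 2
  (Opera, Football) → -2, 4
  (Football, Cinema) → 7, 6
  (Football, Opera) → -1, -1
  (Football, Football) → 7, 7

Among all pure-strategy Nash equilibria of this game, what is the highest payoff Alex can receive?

9

Both Cinema is a pure NE (Alex: 9 ≥ 7; Blair: 11 ≥ 9). Alex gets 9.
Both Football is a pure NE (Alex: 7 ≥ 3; Blair: 7 ≥ 6). Alex gets 7.
Every other cell has a profitable deviation for at least one player. Highest of {9, 7} is 9.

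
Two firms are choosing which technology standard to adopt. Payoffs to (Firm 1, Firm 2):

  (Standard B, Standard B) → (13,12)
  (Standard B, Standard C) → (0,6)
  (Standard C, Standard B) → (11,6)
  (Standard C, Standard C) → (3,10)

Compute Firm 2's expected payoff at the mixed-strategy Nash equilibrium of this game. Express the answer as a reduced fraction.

Firm 1 mixes with probability p on Standard B, chosen so Firm 2 is indifferent: 12p + 6(1−p) = 6p + 10(1−p) gives p = 2/5.
Firm 2's expected payoff is 12·2/5 + 6·3/5 = 42/5.

42/5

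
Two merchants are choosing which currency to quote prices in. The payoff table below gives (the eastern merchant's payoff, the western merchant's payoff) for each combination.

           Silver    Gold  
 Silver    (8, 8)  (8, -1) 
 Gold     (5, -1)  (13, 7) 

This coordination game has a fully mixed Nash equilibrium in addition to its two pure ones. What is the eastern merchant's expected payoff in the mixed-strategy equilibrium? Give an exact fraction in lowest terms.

The western merchant mixes with probability q on Silver, chosen so the eastern merchant is indifferent: 8q + 8(1−q) = 5q + 13(1−q) gives q = 5/8.
The eastern merchant's expected payoff (from either row, since indifferent) is 8·5/8 + 8·3/8 = 8.

8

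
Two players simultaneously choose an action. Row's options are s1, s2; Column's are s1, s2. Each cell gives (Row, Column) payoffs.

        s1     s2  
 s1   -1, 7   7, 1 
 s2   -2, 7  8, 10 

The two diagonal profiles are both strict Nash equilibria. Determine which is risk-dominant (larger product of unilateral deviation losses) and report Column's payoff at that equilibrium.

At both s1: Row loses -1 − (-2) = 1 by deviating; Column loses 7 − 1 = 6. Product = 1·6 = 6.
At both s2: Row loses 8 − 7 = 1 by deviating; Column loses 10 − 7 = 3. Product = 1·3 = 3.
6 > 3, so both s1 is risk-dominant. Column's payoff there is 7.

7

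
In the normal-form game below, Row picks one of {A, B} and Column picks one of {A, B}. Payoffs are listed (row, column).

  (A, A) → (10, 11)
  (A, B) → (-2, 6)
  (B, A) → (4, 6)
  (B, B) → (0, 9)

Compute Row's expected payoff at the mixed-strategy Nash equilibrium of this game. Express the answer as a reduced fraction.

Column mixes with probability q on A, chosen so Row is indifferent: 10q + (-2)(1−q) = 4q + 0(1−q) gives q = 1/4.
Row's expected payoff (from either row, since indifferent) is 10·1/4 + (-2)·3/4 = 1.

1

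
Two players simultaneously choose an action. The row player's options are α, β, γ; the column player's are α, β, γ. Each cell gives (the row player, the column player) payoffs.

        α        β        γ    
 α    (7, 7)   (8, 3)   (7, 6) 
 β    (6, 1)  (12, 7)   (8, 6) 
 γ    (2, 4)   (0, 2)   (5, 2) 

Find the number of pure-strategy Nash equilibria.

Both α: the row player gets 7 (best alternative 6); the column player gets 7 (best alternative 6). Neither deviates — NE.
Both β: the row player gets 12 (best alternative 8); the column player gets 7 (best alternative 6). Neither deviates — NE.
Both γ is not a NE: the row player would switch to β (8 > 5).
No other cell survives both best-response checks, so there are 2 pure NE.

2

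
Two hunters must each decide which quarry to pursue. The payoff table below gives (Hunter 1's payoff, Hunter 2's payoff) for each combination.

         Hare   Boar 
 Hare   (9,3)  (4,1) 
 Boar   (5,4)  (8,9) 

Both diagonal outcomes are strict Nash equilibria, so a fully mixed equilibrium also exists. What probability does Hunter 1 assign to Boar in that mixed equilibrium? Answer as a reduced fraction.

Hunter 1's mix p on Hare must make Hunter 2 indifferent between Hare and Boar.
Hunter 2's payoff from Hare: 3p + 4(1−p). From Boar: 1p + 9(1−p).
Set equal: 2p = 5(1−p) → p = 5/7.
Probability on Boar is 1 − 5/7 = 2/7.

2/7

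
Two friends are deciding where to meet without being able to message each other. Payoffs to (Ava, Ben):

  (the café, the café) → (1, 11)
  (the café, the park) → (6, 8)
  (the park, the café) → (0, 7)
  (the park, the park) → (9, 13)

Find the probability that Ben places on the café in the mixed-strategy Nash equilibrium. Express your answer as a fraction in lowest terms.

Ben's mix q on the café must make Ava indifferent between the café and the park.
Ava's payoff from the café: 1q + 6(1−q). From the park: 0q + 9(1−q).
Set equal: 1q = 3(1−q) → q = 3/4.

3/4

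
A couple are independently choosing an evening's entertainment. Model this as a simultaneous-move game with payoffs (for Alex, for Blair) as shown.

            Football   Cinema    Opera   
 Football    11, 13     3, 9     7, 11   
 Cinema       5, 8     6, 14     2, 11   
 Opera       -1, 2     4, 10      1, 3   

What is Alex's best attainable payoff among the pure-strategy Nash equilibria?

Both Football is a pure NE (Alex: 11 ≥ 5; Blair: 13 ≥ 11). Alex gets 11.
Both Cinema is a pure NE (Alex: 6 ≥ 4; Blair: 14 ≥ 11). Alex gets 6.
Every other cell has a profitable deviation for at least one player. Highest of {11, 6} is 11.

11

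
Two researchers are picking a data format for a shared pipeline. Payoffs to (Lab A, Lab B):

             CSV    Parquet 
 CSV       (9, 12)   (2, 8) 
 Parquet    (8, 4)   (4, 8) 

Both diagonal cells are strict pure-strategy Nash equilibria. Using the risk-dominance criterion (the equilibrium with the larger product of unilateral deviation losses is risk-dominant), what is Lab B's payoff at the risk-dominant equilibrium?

At both CSV: Lab A loses 9 − 8 = 1 by deviating; Lab B loses 12 − 8 = 4. Product = 1·4 = 4.
At both Parquet: Lab A loses 4 − 2 = 2 by deviating; Lab B loses 8 − 4 = 4. Product = 2·4 = 8.
8 > 4, so both Parquet is risk-dominant. Lab B's payoff there is 8.

8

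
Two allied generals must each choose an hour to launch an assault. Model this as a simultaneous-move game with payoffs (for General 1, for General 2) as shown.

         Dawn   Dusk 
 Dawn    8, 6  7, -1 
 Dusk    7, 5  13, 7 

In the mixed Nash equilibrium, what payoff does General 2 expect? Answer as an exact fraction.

General 1 mixes with probability p on Dawn, chosen so General 2 is indifferent: 6p + 5(1−p) = (-1)p + 7(1−p) gives p = 2/9.
General 2's expected payoff is 6·2/9 + 5·7/9 = 47/9.

47/9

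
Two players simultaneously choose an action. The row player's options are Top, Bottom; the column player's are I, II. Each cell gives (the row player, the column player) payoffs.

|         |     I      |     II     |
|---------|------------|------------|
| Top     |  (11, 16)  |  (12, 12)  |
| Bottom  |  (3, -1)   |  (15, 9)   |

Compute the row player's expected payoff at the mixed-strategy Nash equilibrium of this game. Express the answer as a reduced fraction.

The column player mixes with probability q on I, chosen so the row player is indifferent: 11q + 12(1−q) = 3q + 15(1−q) gives q = 3/11.
The row player's expected payoff (from either row, since indifferent) is 11·3/11 + 12·8/11 = 129/11.

129/11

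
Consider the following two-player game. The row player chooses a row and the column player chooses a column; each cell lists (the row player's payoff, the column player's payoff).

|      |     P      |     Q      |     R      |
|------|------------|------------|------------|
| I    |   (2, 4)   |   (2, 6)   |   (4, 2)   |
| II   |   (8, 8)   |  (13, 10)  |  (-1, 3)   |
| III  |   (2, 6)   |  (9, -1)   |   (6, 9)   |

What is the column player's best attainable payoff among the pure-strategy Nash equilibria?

10

(II, Q) is a pure NE (the row player: 13 ≥ 9; the column player: 10 ≥ 8). The column player gets 10.
(III, R) is a pure NE (the row player: 6 ≥ 4; the column player: 9 ≥ 6). The column player gets 9.
Every other cell has a profitable deviation for at least one player. Highest of {10, 9} is 10.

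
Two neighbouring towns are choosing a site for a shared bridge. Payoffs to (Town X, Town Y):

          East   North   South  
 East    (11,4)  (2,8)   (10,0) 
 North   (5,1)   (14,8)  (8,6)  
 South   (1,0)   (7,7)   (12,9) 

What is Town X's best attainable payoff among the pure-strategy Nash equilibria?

14

Both North is a pure NE (Town X: 14 ≥ 7; Town Y: 8 ≥ 6). Town X gets 14.
Both South is a pure NE (Town X: 12 ≥ 10; Town Y: 9 ≥ 7). Town X gets 12.
Every other cell has a profitable deviation for at least one player. Highest of {14, 12} is 14.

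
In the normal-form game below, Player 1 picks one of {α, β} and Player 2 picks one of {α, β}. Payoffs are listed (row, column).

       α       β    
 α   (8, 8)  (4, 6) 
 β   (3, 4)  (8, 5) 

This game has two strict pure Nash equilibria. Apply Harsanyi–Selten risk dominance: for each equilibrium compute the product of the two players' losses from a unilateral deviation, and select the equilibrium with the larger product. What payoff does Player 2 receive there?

8

At both α: Player 1 loses 8 − 3 = 5 by deviating; Player 2 loses 8 − 6 = 2. Product = 5·2 = 10.
At both β: Player 1 loses 8 − 4 = 4 by deviating; Player 2 loses 5 − 4 = 1. Product = 4·1 = 4.
10 > 4, so both α is risk-dominant. Player 2's payoff there is 8.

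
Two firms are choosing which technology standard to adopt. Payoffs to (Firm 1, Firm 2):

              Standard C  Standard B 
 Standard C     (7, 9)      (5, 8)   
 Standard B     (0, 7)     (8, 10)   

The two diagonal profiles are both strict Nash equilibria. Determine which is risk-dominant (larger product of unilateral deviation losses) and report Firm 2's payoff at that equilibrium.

At both Standard C: Firm 1 loses 7 − 0 = 7 by deviating; Firm 2 loses 9 − 8 = 1. Product = 7·1 = 7.
At both Standard B: Firm 1 loses 8 − 5 = 3 by deviating; Firm 2 loses 10 − 7 = 3. Product = 3·3 = 9.
9 > 7, so both Standard B is risk-dominant. Firm 2's payoff there is 10.

10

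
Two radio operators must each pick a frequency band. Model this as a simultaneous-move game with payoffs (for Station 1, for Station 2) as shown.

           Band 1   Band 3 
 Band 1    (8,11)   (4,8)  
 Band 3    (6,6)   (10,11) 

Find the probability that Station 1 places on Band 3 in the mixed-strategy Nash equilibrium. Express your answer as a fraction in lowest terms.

3/8

Station 1's mix p on Band 1 must make Station 2 indifferent between Band 1 and Band 3.
Station 2's payoff from Band 1: 11p + 6(1−p). From Band 3: 8p + 11(1−p).
Set equal: 3p = 5(1−p) → p = 5/8.
Probability on Band 3 is 1 − 5/8 = 3/8.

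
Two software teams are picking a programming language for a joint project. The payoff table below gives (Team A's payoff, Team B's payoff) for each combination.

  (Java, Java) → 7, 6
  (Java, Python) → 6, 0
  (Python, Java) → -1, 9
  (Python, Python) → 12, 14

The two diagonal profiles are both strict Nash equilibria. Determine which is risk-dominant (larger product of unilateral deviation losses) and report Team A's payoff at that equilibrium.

7

At both Java: Team A loses 7 − (-1) = 8 by deviating; Team B loses 6 − 0 = 6. Product = 8·6 = 48.
At both Python: Team A loses 12 − 6 = 6 by deviating; Team B loses 14 − 9 = 5. Product = 6·5 = 30.
48 > 30, so both Java is risk-dominant. Team A's payoff there is 7.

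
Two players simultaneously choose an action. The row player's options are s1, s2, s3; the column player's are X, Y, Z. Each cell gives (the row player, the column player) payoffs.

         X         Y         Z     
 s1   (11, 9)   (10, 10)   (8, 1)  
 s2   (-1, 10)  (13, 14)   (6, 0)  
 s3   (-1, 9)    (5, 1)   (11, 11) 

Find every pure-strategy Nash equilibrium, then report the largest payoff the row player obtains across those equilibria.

(s2, Y) is a pure NE (the row player: 13 ≥ 10; the column player: 14 ≥ 10). The row player gets 13.
(s3, Z) is a pure NE (the row player: 11 ≥ 8; the column player: 11 ≥ 9). The row player gets 11.
Every other cell has a profitable deviation for at least one player. Highest of {13, 11} is 13.

13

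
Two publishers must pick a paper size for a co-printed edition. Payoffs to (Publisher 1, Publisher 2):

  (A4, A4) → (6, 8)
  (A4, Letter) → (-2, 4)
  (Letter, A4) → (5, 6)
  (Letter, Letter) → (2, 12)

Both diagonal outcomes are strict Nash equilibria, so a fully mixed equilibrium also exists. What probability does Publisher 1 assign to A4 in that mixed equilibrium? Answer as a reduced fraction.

3/5

Publisher 1's mix p on A4 must make Publisher 2 indifferent between A4 and Letter.
Publisher 2's payoff from A4: 8p + 6(1−p). From Letter: 4p + 12(1−p).
Set equal: 4p = 6(1−p) → p = 6/10 = 3/5.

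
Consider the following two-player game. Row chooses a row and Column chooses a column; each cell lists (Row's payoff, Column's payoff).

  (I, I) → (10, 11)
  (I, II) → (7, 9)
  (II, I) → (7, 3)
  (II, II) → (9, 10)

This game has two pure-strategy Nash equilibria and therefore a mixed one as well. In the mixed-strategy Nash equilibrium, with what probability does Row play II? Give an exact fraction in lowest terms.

2/9

Row's mix p on I must make Column indifferent between I and II.
Column's payoff from I: 11p + 3(1−p). From II: 9p + 10(1−p).
Set equal: 2p = 7(1−p) → p = 7/9.
Probability on II is 1 − 7/9 = 2/9.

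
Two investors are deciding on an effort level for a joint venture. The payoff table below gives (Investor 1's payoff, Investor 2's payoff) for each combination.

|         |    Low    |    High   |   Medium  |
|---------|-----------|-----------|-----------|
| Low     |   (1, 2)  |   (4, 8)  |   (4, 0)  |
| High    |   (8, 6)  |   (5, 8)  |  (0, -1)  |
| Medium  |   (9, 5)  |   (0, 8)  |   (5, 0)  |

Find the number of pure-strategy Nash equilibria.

1

Both High: Investor 1 gets 5 (best alternative 4); Investor 2 gets 8 (best alternative 6). Neither deviates — NE.
Both Medium is not a NE: Investor 2 would switch to High (8 > 0).
No other cell survives both best-response checks, so there is 1 pure NE.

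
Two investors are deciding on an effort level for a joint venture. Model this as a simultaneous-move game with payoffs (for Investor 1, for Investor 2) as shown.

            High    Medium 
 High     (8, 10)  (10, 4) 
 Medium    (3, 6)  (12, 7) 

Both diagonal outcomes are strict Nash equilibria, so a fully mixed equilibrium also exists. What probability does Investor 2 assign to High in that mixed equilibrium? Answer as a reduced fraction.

Investor 2's mix q on High must make Investor 1 indifferent between High and Medium.
Investor 1's payoff from High: 8q + 10(1−q). From Medium: 3q + 12(1−q).
Set equal: 5q = 2(1−q) → q = 2/7.

2/7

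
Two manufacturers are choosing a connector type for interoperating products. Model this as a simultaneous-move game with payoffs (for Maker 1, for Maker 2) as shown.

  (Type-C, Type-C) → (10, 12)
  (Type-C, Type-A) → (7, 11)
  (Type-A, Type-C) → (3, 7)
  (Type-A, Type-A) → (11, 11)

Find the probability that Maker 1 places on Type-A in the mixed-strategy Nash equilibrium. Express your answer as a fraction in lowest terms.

Maker 1's mix p on Type-C must make Maker 2 indifferent between Type-C and Type-A.
Maker 2's payoff from Type-C: 12p + 7(1−p). From Type-A: 11p + 11(1−p).
Set equal: 1p = 4(1−p) → p = 4/5.
Probability on Type-A is 1 − 4/5 = 1/5.

1/5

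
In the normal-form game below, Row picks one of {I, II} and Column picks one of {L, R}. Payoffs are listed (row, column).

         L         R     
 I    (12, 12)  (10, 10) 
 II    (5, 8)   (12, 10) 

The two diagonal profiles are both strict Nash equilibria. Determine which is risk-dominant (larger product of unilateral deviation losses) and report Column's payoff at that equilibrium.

12

At (I, L): Row loses 12 − 5 = 7 by deviating; Column loses 12 − 10 = 2. Product = 7·2 = 14.
At (II, R): Row loses 12 − 10 = 2 by deviating; Column loses 10 − 8 = 2. Product = 2·2 = 4.
14 > 4, so (I, L) is risk-dominant. Column's payoff there is 12.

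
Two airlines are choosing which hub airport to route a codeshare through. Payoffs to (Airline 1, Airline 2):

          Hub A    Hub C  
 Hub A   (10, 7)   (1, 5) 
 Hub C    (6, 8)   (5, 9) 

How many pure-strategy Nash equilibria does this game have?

2

Both Hub A: Airline 1 gets 10 (best alternative 6); Airline 2 gets 7 (best alternative 5). Neither deviates — NE.
Both Hub C: Airline 1 gets 5 (best alternative 1); Airline 2 gets 9 (best alternative 8). Neither deviates — NE.
(Hub A, Hub C) is not a NE: Airline 1 would switch to Hub C (5 > 1).
No other cell survives both best-response checks, so there are 2 pure NE.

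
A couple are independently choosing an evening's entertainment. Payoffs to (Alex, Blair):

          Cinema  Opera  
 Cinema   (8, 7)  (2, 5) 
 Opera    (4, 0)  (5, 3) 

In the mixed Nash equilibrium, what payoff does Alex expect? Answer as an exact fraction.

32/7

Blair mixes with probability q on Cinema, chosen so Alex is indifferent: 8q + 2(1−q) = 4q + 5(1−q) gives q = 3/7.
Alex's expected payoff (from either row, since indifferent) is 8·3/7 + 2·4/7 = 32/7.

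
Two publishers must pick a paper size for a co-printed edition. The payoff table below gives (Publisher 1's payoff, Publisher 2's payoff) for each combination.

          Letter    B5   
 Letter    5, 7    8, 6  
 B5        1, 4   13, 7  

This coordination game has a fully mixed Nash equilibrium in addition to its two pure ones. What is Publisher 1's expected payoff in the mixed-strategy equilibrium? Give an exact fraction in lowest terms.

Publisher 2 mixes with probability q on Letter, chosen so Publisher 1 is indifferent: 5q + 8(1−q) = 1q + 13(1−q) gives q = 5/9.
Publisher 1's expected payoff (from either row, since indifferent) is 5·5/9 + 8·4/9 = 19/3.

19/3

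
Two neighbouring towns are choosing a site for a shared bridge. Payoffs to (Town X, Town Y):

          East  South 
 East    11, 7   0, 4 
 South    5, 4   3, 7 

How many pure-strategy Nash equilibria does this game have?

Both East: Town X gets 11 (best alternative 5); Town Y gets 7 (best alternative 4). Neither deviates — NE.
Both South: Town X gets 3 (best alternative 0); Town Y gets 7 (best alternative 4). Neither deviates — NE.
(East, South) is not a NE: Town X would switch to South (3 > 0).
No other cell survives both best-response checks, so there are 2 pure NE.

2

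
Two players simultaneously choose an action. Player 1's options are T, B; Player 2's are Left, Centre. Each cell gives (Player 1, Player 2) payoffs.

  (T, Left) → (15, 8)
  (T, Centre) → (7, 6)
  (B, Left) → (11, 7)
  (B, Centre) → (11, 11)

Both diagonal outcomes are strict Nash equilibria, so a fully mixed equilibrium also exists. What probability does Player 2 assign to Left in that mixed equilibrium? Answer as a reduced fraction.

Player 2's mix q on Left must make Player 1 indifferent between T and B.
Player 1's payoff from T: 15q + 7(1−q). From B: 11q + 11(1−q).
Set equal: 4q = 4(1−q) → q = 4/8 = 1/2.

1/2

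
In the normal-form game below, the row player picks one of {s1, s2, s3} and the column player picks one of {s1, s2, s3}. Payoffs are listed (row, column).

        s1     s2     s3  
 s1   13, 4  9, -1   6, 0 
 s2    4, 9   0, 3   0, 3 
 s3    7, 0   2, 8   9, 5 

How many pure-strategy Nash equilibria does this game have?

1

Both s1: the row player gets 13 (best alternative 7); the column player gets 4 (best alternative 0). Neither deviates — NE.
Both s3 is not a NE: the column player would switch to s2 (8 > 5).
No other cell survives both best-response checks, so there is 1 pure NE.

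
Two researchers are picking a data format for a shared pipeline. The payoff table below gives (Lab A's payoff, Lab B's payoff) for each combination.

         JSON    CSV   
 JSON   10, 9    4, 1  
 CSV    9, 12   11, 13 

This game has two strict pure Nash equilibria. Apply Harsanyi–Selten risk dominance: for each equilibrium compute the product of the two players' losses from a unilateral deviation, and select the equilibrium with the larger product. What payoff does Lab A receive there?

At both JSON: Lab A loses 10 − 9 = 1 by deviating; Lab B loses 9 − 1 = 8. Product = 1·8 = 8.
At both CSV: Lab A loses 11 − 4 = 7 by deviating; Lab B loses 13 − 12 = 1. Product = 7·1 = 7.
8 > 7, so both JSON is risk-dominant. Lab A's payoff there is 10.

10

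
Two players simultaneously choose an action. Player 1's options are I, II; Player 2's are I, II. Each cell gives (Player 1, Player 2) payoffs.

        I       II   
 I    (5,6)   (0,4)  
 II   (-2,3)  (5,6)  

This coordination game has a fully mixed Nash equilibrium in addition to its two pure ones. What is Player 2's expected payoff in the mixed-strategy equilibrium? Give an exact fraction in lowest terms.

24/5

Player 1 mixes with probability p on I, chosen so Player 2 is indifferent: 6p + 3(1−p) = 4p + 6(1−p) gives p = 3/5.
Player 2's expected payoff is 6·3/5 + 3·2/5 = 24/5.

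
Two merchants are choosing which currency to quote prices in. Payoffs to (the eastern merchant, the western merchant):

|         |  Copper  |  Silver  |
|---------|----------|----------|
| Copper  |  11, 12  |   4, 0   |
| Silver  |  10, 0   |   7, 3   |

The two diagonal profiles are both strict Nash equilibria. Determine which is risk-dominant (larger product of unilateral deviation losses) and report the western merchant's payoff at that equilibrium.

12

At both Copper: the eastern merchant loses 11 − 10 = 1 by deviating; the western merchant loses 12 − 0 = 12. Product = 1·12 = 12.
At both Silver: the eastern merchant loses 7 − 4 = 3 by deviating; the western merchant loses 3 − 0 = 3. Product = 3·3 = 9.
12 > 9, so both Copper is risk-dominant. The western merchant's payoff there is 12.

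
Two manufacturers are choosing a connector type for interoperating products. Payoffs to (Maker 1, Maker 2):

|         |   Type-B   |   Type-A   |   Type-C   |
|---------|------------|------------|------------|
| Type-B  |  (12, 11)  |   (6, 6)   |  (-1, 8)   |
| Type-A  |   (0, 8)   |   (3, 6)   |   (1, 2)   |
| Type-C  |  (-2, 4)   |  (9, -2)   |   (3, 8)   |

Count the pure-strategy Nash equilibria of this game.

Both Type-B: Maker 1 gets 12 (best alternative 0); Maker 2 gets 11 (best alternative 8). Neither deviates — NE.
Both Type-C: Maker 1 gets 3 (best alternative 1); Maker 2 gets 8 (best alternative 4). Neither deviates — NE.
Both Type-A is not a NE: Maker 1 would switch to Type-C (9 > 3).
No other cell survives both best-response checks, so there are 2 pure NE.

2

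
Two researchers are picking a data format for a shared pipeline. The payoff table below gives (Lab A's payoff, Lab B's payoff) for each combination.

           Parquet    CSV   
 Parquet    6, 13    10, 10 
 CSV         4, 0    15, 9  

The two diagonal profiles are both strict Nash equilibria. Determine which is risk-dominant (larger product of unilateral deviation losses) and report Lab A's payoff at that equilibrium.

15

At both Parquet: Lab A loses 6 − 4 = 2 by deviating; Lab B loses 13 − 10 = 3. Product = 2·3 = 6.
At both CSV: Lab A loses 15 − 10 = 5 by deviating; Lab B loses 9 − 0 = 9. Product = 5·9 = 45.
45 > 6, so both CSV is risk-dominant. Lab A's payoff there is 15.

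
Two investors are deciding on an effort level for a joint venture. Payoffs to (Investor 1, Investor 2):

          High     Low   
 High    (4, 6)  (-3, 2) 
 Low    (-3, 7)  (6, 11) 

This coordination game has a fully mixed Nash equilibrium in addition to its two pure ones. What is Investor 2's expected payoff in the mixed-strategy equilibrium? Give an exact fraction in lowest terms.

Investor 1 mixes with probability p on High, chosen so Investor 2 is indifferent: 6p + 7(1−p) = 2p + 11(1−p) gives p = 1/2.
Investor 2's expected payoff is 6·1/2 + 7·1/2 = 13/2.

13/2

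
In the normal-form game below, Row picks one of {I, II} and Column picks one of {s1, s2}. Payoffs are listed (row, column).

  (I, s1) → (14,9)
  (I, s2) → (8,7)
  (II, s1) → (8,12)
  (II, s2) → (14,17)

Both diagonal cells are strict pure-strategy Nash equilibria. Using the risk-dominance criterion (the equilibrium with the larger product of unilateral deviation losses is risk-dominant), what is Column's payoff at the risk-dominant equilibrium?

17

At (I, s1): Row loses 14 − 8 = 6 by deviating; Column loses 9 − 7 = 2. Product = 6·2 = 12.
At (II, s2): Row loses 14 − 8 = 6 by deviating; Column loses 17 − 12 = 5. Product = 6·5 = 30.
30 > 12, so (II, s2) is risk-dominant. Column's payoff there is 17.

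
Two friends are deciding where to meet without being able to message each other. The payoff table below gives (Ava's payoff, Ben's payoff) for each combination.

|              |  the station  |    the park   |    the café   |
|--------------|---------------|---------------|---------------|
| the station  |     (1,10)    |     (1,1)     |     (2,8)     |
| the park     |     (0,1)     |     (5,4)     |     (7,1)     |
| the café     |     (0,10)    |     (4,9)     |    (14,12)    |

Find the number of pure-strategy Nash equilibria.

3

Both the station: Ava gets 1 (best alternative 0); Ben gets 10 (best alternative 8). Neither deviates — NE.
Both the park: Ava gets 5 (best alternative 4); Ben gets 4 (best alternative 1). Neither deviates — NE.
Both the café: Ava gets 14 (best alternative 7); Ben gets 12 (best alternative 10). Neither deviates — NE.
(the café, the park) is not a NE: Ava would switch to the park (5 > 4).
No other cell survives both best-response checks, so there are 3 pure NE.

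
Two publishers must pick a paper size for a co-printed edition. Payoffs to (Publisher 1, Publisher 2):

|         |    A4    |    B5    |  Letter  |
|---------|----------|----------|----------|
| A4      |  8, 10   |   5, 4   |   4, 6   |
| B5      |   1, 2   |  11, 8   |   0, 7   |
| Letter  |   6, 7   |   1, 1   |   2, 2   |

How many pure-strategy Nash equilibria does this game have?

2

Both A4: Publisher 1 gets 8 (best alternative 6); Publisher 2 gets 10 (best alternative 6). Neither deviates — NE.
Both B5: Publisher 1 gets 11 (best alternative 5); Publisher 2 gets 8 (best alternative 7). Neither deviates — NE.
Both Letter is not a NE: Publisher 1 would switch to A4 (4 > 2).
No other cell survives both best-response checks, so there are 2 pure NE.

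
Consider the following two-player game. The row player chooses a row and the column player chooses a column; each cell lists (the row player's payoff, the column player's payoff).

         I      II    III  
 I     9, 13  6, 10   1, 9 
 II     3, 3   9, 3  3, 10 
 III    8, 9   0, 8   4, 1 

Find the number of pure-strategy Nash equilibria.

Both I: the row player gets 9 (best alternative 8); the column player gets 13 (best alternative 10). Neither deviates — NE.
Both III is not a NE: the column player would switch to I (9 > 1).
No other cell survives both best-response checks, so there is 1 pure NE.

1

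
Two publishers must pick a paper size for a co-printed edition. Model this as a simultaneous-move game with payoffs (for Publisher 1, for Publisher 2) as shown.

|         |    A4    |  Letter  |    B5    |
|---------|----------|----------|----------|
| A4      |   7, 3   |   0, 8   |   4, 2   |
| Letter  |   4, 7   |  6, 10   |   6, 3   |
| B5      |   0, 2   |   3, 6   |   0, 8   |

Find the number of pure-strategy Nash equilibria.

Both Letter: Publisher 1 gets 6 (best alternative 3); Publisher 2 gets 10 (best alternative 7). Neither deviates — NE.
Both A4 is not a NE: Publisher 2 would switch to Letter (8 > 3).
No other cell survives both best-response checks, so there is 1 pure NE.

1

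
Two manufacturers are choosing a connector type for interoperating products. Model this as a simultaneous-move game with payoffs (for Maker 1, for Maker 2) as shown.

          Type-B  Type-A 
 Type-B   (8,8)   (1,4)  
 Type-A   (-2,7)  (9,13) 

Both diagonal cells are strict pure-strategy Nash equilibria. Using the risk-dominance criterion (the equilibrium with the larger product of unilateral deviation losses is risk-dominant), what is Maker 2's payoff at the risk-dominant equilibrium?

At both Type-B: Maker 1 loses 8 − (-2) = 10 by deviating; Maker 2 loses 8 − 4 = 4. Product = 10·4 = 40.
At both Type-A: Maker 1 loses 9 − 1 = 8 by deviating; Maker 2 loses 13 − 7 = 6. Product = 8·6 = 48.
48 > 40, so both Type-A is risk-dominant. Maker 2's payoff there is 13.

13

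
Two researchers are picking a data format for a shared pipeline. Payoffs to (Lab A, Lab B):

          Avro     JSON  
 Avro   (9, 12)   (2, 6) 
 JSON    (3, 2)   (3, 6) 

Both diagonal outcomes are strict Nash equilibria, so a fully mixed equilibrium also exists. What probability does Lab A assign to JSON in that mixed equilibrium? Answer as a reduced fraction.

3/5

Lab A's mix p on Avro must make Lab B indifferent between Avro and JSON.
Lab B's payoff from Avro: 12p + 2(1−p). From JSON: 6p + 6(1−p).
Set equal: 6p = 4(1−p) → p = 4/10 = 2/5.
Probability on JSON is 1 − 2/5 = 3/5.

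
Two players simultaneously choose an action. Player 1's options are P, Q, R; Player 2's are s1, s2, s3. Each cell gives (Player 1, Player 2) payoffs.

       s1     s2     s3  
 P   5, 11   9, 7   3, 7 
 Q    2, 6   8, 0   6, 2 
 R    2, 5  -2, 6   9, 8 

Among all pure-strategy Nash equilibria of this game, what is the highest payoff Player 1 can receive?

9

(P, s1) is a pure NE (Player 1: 5 ≥ 2; Player 2: 11 ≥ 7). Player 1 gets 5.
(R, s3) is a pure NE (Player 1: 9 ≥ 6; Player 2: 8 ≥ 6). Player 1 gets 9.
Every other cell has a profitable deviation for at least one player. Highest of {5, 9} is 9.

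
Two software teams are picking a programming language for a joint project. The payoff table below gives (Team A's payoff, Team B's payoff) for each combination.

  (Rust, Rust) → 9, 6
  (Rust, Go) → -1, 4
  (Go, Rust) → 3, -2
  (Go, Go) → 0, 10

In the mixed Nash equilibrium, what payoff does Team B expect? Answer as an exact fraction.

Team A mixes with probability p on Rust, chosen so Team B is indifferent: 6p + (-2)(1−p) = 4p + 10(1−p) gives p = 6/7.
Team B's expected payoff is 6·6/7 + (-2)·1/7 = 34/7.

34/7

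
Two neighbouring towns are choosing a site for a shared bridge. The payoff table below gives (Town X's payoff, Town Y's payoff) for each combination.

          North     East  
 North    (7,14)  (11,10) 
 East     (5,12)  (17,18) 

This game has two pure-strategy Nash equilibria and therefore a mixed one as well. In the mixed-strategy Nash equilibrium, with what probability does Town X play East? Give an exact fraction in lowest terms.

2/5

Town X's mix p on North must make Town Y indifferent between North and East.
Town Y's payoff from North: 14p + 12(1−p). From East: 10p + 18(1−p).
Set equal: 4p = 6(1−p) → p = 6/10 = 3/5.
Probability on East is 1 − 3/5 = 2/5.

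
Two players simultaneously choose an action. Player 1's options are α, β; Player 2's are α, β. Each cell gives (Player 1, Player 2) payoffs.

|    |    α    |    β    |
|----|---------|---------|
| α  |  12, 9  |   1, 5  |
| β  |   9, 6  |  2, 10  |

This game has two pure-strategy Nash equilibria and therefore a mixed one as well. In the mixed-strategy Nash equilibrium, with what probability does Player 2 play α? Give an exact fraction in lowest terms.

Player 2's mix q on α must make Player 1 indifferent between α and β.
Player 1's payoff from α: 12q + 1(1−q). From β: 9q + 2(1−q).
Set equal: 3q = 1(1−q) → q = 1/4.

1/4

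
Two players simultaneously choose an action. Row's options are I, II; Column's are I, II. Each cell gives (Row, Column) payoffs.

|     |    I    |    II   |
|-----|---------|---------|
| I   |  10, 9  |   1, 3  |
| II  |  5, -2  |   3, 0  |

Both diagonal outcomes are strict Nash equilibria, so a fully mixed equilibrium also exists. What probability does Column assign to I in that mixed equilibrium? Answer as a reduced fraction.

2/7

Column's mix q on I must make Row indifferent between I and II.
Row's payoff from I: 10q + 1(1−q). From II: 5q + 3(1−q).
Set equal: 5q = 2(1−q) → q = 2/7.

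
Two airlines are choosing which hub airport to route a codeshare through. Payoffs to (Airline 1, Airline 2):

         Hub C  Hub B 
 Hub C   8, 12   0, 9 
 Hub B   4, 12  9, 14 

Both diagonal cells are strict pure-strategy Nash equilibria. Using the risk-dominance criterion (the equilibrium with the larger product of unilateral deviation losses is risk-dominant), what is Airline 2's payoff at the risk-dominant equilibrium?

At both Hub C: Airline 1 loses 8 − 4 = 4 by deviating; Airline 2 loses 12 − 9 = 3. Product = 4·3 = 12.
At both Hub B: Airline 1 loses 9 − 0 = 9 by deviating; Airline 2 loses 14 − 12 = 2. Product = 9·2 = 18.
18 > 12, so both Hub B is risk-dominant. Airline 2's payoff there is 14.

14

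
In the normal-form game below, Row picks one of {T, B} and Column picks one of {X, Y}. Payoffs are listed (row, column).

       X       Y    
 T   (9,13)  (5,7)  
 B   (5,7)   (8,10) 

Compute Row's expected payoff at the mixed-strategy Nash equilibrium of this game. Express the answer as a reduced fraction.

47/7

Column mixes with probability q on X, chosen so Row is indifferent: 9q + 5(1−q) = 5q + 8(1−q) gives q = 3/7.
Row's expected payoff (from either row, since indifferent) is 9·3/7 + 5·4/7 = 47/7.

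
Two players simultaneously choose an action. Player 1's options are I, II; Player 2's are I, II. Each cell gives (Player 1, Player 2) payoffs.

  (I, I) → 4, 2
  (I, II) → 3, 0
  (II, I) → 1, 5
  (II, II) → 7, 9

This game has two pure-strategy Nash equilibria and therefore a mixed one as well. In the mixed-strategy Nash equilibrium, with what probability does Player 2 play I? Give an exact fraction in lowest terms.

Player 2's mix q on I must make Player 1 indifferent between I and II.
Player 1's payoff from I: 4q + 3(1−q). From II: 1q + 7(1−q).
Set equal: 3q = 4(1−q) → q = 4/7.

4/7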